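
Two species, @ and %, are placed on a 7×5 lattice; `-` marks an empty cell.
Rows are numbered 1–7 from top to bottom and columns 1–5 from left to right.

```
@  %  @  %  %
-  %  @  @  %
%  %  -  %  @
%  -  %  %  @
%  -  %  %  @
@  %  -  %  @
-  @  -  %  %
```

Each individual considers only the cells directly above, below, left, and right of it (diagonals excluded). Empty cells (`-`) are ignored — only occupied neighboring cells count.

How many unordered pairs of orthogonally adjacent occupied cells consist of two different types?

Scan each occupied cell's neighbors to the right and below so each pair is counted once.
Row 1: @(1,1)–%(1,2)≠ %(1,2)–@(1,3)≠ %(1,2)–%(2,2)= @(1,3)–%(1,4)≠ @(1,3)–@(2,3)= %(1,4)–%(1,5)= %(1,4)–@(2,4)≠ %(1,5)–%(2,5)=  → 4/8 unlike.
Row 2: %(2,2)–@(2,3)≠ %(2,2)–%(3,2)= @(2,3)–@(2,4)= @(2,4)–%(2,5)≠ @(2,4)–%(3,4)≠ %(2,5)–@(3,5)≠  → 4/6 unlike.
Row 3: %(3,1)–%(3,2)= %(3,1)–%(4,1)= %(3,4)–@(3,5)≠ %(3,4)–%(4,4)= @(3,5)–@(4,5)=  → 1/5 unlike.
Row 4: %(4,1)–%(5,1)= %(4,3)–%(4,4)= %(4,3)–%(5,3)= %(4,4)–@(4,5)≠ %(4,4)–%(5,4)= @(4,5)–@(5,5)=  → 1/6 unlike.
Row 5: %(5,1)–@(6,1)≠ %(5,3)–%(5,4)= %(5,4)–@(5,5)≠ %(5,4)–%(6,4)= @(5,5)–@(6,5)=  → 2/5 unlike.
Row 6: @(6,1)–%(6,2)≠ %(6,2)–@(7,2)≠ %(6,4)–@(6,5)≠ %(6,4)–%(7,4)= @(6,5)–%(7,5)≠  → 4/5 unlike.
Row 7: %(7,4)–%(7,5)=  → 0/1 unlike.
Total adjacent occupied pairs: 36; unlike-type pairs: 16.

16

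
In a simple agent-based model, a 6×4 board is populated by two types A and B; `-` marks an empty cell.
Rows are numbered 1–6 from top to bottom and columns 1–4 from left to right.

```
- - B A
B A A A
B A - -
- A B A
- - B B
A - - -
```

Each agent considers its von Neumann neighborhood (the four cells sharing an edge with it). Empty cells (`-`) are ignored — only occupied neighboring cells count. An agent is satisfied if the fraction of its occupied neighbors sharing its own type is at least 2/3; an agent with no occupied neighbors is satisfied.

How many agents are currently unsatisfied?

8

(1,3)B 0/2 ✗
(1,4)A 1/2 ✗
(2,1)B 1/2 ✗
(2,2)A 2/3 ✓
(2,3)A 2/3 ✓
(2,4)A 2/2 ✓
(3,1)B 1/2 ✗
(3,2)A 2/3 ✓
(4,2)A 1/2 ✗
(4,3)B 1/3 ✗
(4,4)A 0/2 ✗
(5,3)B 2/2 ✓
(5,4)B 1/2 ✗
(6,1)A 0/0 ✓
Unsatisfied: (1,3), (1,4), (2,1), (3,1), (4,2), (4,3), (4,4), (5,4) — 8 in total.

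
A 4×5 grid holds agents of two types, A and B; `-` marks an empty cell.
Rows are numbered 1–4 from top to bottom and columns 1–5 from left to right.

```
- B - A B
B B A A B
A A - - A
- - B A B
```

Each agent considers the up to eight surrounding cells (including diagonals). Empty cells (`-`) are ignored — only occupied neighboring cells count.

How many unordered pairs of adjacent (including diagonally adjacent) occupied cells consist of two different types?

15

Scan each occupied cell's neighbors to the right and below (and the two forward diagonals) so each pair is counted once.
From row 1: 4 unlike of 9 pairs (running 4/9).
From row 2: 7 unlike of 11 pairs (running 11/20).
From row 3: 2 unlike of 4 pairs (running 13/24).
From row 4: 2 unlike of 2 pairs (running 15/26).
Total adjacent occupied pairs: 26; unlike-type pairs: 15.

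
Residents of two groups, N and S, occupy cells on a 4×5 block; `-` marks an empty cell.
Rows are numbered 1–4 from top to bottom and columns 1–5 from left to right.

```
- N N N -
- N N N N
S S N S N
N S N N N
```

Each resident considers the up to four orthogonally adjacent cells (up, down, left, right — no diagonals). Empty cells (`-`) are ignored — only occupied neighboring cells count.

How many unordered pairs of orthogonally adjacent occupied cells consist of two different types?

Scan each occupied cell's neighbors to the right and below so each pair is counted once.
From row 1: 0 unlike of 5 pairs (running 0/5).
From row 2: 2 unlike of 7 pairs (running 2/12).
From row 3: 5 unlike of 9 pairs (running 7/21).
From row 4: 2 unlike of 4 pairs (running 9/25).
Total adjacent occupied pairs: 25; unlike-type pairs: 9.

9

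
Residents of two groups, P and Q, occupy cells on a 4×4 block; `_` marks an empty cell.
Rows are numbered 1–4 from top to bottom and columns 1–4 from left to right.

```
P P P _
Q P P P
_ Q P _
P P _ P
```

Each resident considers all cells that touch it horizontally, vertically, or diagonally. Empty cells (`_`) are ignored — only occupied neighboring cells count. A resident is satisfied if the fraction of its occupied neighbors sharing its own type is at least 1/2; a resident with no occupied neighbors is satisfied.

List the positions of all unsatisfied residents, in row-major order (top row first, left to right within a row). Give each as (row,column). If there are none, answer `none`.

(1,1)P 2/3 ✓
(1,2)P 4/5 ✓
(1,3)P 4/4 ✓
(2,1)Q 1/4 ✗
(2,2)P 5/7 ✓
(2,3)P 5/6 ✓
(2,4)P 3/3 ✓
(3,2)Q 1/6 ✗
(3,3)P 5/6 ✓
(4,1)P 1/2 ✓
(4,2)P 2/3 ✓
(4,4)P 1/1 ✓

(2,1), (3,2)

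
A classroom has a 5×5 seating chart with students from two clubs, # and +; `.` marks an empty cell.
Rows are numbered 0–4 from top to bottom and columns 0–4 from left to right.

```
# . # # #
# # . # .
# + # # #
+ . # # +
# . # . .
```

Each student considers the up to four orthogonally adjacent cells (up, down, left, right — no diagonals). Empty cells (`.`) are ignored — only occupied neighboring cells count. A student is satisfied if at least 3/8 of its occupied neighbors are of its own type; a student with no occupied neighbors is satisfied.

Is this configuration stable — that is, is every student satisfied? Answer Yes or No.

(0,0)# 1/1 ✓
(0,2)# 1/1 ✓
(0,3)# 3/3 ✓
(0,4)# 1/1 ✓
(1,0)# 3/3 ✓
(1,1)# 1/2 ✓
(1,3)# 2/2 ✓
(2,0)# 1/3 ✗
(2,1)+ 0/3 ✗
(2,2)# 2/3 ✓
(2,3)# 4/4 ✓
(2,4)# 1/2 ✓
(3,0)+ 0/2 ✗
(3,2)# 3/3 ✓
(3,3)# 2/3 ✓
(3,4)+ 0/2 ✗
(4,0)# 0/1 ✗
(4,2)# 1/1 ✓
For instance (2,0) has only 1/3 same-type neighbors, below 3/8.

No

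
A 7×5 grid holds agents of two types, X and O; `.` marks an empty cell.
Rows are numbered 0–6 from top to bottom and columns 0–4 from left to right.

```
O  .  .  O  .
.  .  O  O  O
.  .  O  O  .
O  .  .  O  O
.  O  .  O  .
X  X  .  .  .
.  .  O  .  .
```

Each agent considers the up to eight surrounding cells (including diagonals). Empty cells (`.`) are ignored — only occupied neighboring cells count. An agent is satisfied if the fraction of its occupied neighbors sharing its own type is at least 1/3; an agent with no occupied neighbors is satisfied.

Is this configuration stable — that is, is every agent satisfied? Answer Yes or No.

No

(0,0)O 0/0 ok
(0,3)O 3/3 ok
(1,2)O 4/4 ok
(1,3)O 5/5 ok
(1,4)O 3/3 ok
(2,2)O 4/4 ok
(2,3)O 6/6 ok
(3,0)O 1/1 ok
(3,3)O 4/4 ok
(3,4)O 3/3 ok
(4,1)O 1/3 ok
(4,3)O 2/2 ok
(5,0)X 1/2 ok
(5,1)X 1/3 ok
(6,2)O 0/1 unhappy
For instance (6,2) has only 0/1 same-type neighbors, below 1/3.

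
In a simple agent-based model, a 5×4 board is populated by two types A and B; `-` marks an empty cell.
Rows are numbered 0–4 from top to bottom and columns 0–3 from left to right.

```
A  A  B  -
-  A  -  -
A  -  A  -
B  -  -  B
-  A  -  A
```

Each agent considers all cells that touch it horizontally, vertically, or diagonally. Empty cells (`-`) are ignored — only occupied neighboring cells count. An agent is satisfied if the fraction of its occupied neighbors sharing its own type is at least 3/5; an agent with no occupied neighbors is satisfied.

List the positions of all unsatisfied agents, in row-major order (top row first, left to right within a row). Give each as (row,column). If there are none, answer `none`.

(0,2), (2,0), (2,2), (3,0), (3,3), (4,1), (4,3)

Row 0: (0,0)A 2/2 ✓ · (0,1)A 2/3 ✓ · (0,2)B 0/2 ✗
Row 1: (1,1)A 4/5 ✓
Row 2: (2,0)A 1/2 ✗ · (2,2)A 1/2 ✗
Row 3: (3,0)B 0/2 ✗ · (3,3)B 0/2 ✗
Row 4: (4,1)A 0/1 ✗ · (4,3)A 0/1 ✗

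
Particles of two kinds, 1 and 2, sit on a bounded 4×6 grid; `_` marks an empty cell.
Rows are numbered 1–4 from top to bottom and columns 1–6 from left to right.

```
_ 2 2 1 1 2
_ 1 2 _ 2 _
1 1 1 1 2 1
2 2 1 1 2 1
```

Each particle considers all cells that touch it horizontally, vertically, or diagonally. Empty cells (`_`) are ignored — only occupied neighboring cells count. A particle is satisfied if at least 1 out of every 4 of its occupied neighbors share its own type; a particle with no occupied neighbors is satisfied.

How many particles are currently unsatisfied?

2

(1,2)2 2/3 ✓
(1,3)2 2/4 ✓
(1,4)1 1/4 ✓
(1,5)1 1/3 ✓
(1,6)2 1/2 ✓
(2,2)1 3/6 ✓
(2,3)2 2/7 ✓
(2,5)2 2/6 ✓
(3,1)1 2/4 ✓
(3,2)1 4/7 ✓
(3,3)1 5/7 ✓
(3,4)1 3/7 ✓
(3,5)2 2/6 ✓
(3,6)1 1/4 ✓
(4,1)2 1/3 ✓
(4,2)2 1/5 ✗
(4,3)1 4/5 ✓
(4,4)1 3/5 ✓
(4,5)2 1/5 ✗
(4,6)1 1/3 ✓
Unsatisfied: (4,2), (4,5) — 2 in total.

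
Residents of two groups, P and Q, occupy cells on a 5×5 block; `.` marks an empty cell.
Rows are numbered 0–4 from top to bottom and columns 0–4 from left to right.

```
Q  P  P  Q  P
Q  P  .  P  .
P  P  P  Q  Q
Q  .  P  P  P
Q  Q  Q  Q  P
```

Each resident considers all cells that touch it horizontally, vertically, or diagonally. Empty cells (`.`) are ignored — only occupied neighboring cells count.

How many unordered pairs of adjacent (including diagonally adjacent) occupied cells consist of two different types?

Scan each occupied cell's neighbors to the right and below (and the two forward diagonals) so each pair is counted once.
From row 0: 6 unlike of 12 pairs (running 6/12).
From row 1: 5 unlike of 9 pairs (running 11/21).
From row 2: 8 unlike of 14 pairs (running 19/35).
From row 3: 6 unlike of 12 pairs (running 25/47).
From row 4: 1 unlike of 4 pairs (running 26/51).
Total adjacent occupied pairs: 51; unlike-type pairs: 26.

26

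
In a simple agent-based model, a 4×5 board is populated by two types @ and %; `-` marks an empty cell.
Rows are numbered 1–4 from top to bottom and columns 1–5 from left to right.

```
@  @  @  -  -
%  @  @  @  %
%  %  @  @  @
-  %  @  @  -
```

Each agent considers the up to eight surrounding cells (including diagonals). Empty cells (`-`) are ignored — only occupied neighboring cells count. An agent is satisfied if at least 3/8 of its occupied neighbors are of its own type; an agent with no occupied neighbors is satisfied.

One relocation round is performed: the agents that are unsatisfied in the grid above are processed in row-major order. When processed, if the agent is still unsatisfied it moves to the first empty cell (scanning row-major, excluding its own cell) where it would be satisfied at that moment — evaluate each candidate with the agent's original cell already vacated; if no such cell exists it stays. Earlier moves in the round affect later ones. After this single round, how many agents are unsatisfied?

0

Initially unsatisfied (in order): (2,5).
  (2,5) → (4,1).
Resulting grid:
@ @ @ - -
% @ @ @ -
% % @ @ @
% % @ @ -
All satisfied now.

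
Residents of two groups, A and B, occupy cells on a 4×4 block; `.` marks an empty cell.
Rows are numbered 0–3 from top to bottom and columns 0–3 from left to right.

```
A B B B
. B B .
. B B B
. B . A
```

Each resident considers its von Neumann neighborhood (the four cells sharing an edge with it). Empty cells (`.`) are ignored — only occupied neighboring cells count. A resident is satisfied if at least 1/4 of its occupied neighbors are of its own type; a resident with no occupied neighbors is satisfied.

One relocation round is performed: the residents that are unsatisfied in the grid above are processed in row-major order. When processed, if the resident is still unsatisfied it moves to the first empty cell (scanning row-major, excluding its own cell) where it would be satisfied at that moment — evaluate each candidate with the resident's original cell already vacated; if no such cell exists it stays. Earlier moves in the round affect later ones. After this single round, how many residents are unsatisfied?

Initially unsatisfied (in order): (0,0), (3,3).
  (0,0) → (3,2).
  (3,3): now satisfied by earlier moves; stays.
Resulting grid:
. B B B
. B B .
. B B B
. B A A
All satisfied now.

0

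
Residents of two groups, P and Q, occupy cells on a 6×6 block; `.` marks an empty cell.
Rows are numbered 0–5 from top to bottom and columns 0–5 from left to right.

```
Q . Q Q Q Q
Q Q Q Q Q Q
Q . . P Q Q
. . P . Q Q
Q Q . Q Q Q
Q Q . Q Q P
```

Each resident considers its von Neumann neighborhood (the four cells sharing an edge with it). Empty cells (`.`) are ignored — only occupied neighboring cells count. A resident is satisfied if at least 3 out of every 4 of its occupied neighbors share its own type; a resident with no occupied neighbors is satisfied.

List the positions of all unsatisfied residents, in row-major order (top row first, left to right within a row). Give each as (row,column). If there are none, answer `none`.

(0,0)Q 1/1 satisfied
(0,2)Q 2/2 satisfied
(0,3)Q 3/3 satisfied
(0,4)Q 3/3 satisfied
(0,5)Q 2/2 satisfied
(1,0)Q 3/3 satisfied
(1,1)Q 2/2 satisfied
(1,2)Q 3/3 satisfied
(1,3)Q 3/4 satisfied
(1,4)Q 4/4 satisfied
(1,5)Q 3/3 satisfied
(2,0)Q 1/1 satisfied
(2,3)P 0/2 not
(2,4)Q 3/4 satisfied
(2,5)Q 3/3 satisfied
(3,2)P 0/0 satisfied
(3,4)Q 3/3 satisfied
(3,5)Q 3/3 satisfied
(4,0)Q 2/2 satisfied
(4,1)Q 2/2 satisfied
(4,3)Q 2/2 satisfied
(4,4)Q 4/4 satisfied
(4,5)Q 2/3 not
(5,0)Q 2/2 satisfied
(5,1)Q 2/2 satisfied
(5,3)Q 2/2 satisfied
(5,4)Q 2/3 not
(5,5)P 0/2 not

(2,3), (4,5), (5,4), (5,5)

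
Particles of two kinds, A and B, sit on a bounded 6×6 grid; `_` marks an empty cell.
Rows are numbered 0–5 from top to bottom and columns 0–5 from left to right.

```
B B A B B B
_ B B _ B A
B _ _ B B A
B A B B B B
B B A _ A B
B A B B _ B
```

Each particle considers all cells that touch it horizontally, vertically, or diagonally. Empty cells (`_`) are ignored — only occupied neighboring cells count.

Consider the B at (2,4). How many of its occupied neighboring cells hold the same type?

5

Occupied neighbors of (2,4): (1,4)=B, (1,5)=A, (2,3)=B, (2,5)=A, (3,3)=B, (3,4)=B, (3,5)=B.
Same type (B): 5 of 7.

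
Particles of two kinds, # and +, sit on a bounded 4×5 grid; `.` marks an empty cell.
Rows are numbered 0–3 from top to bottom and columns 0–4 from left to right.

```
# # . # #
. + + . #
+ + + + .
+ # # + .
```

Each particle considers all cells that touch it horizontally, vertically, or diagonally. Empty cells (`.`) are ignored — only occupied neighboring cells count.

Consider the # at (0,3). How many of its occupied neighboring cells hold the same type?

2

Occupied neighbors of (0,3): (0,4)=#, (1,2)=+, (1,4)=#.
Same type (#): 2 of 3.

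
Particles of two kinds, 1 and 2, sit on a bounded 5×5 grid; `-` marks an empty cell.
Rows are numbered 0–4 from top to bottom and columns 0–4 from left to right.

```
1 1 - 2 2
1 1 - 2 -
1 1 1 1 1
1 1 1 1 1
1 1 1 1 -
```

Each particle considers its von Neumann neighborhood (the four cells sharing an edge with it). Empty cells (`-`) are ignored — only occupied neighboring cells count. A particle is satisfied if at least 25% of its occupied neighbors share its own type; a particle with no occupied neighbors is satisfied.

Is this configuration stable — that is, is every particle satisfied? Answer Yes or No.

Yes

Row 0: (0,0)1 2/2 satisfied · (0,1)1 2/2 satisfied · (0,3)2 2/2 satisfied · (0,4)2 1/1 satisfied
Row 1: (1,0)1 3/3 satisfied · (1,1)1 3/3 satisfied · (1,3)2 1/2 satisfied
Row 2: (2,0)1 3/3 satisfied · (2,1)1 4/4 satisfied · (2,2)1 3/3 satisfied · (2,3)1 3/4 satisfied · (2,4)1 2/2 satisfied
Row 3: (3,0)1 3/3 satisfied · (3,1)1 4/4 satisfied · (3,2)1 4/4 satisfied · (3,3)1 4/4 satisfied · (3,4)1 2/2 satisfied
Row 4: (4,0)1 2/2 satisfied · (4,1)1 3/3 satisfied · (4,2)1 3/3 satisfied · (4,3)1 2/2 satisfied
All meet the threshold, so the configuration is stable.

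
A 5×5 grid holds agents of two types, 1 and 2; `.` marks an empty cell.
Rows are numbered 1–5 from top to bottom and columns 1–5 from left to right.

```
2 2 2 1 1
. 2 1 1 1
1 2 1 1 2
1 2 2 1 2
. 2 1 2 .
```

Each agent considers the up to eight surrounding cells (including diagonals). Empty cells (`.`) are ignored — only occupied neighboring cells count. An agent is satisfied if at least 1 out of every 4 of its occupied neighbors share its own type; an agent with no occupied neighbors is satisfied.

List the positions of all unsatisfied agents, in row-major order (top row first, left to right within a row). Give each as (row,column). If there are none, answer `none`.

(3,5), (5,3)

Row 1: (1,1)2 2/2 satisfied · (1,2)2 3/4 satisfied · (1,3)2 2/5 satisfied · (1,4)1 4/5 satisfied · (1,5)1 3/3 satisfied
Row 2: (2,2)2 4/7 satisfied · (2,3)1 4/8 satisfied · (2,4)1 6/8 satisfied · (2,5)1 4/5 satisfied
Row 3: (3,1)1 1/4 satisfied · (3,2)2 3/7 satisfied · (3,3)1 4/8 satisfied · (3,4)1 5/8 satisfied · (3,5)2 1/5 not
Row 4: (4,1)1 1/4 satisfied · (4,2)2 3/7 satisfied · (4,3)2 4/8 satisfied · (4,4)1 3/7 satisfied · (4,5)2 2/4 satisfied
Row 5: (5,2)2 2/4 satisfied · (5,3)1 1/5 not · (5,4)2 2/4 satisfied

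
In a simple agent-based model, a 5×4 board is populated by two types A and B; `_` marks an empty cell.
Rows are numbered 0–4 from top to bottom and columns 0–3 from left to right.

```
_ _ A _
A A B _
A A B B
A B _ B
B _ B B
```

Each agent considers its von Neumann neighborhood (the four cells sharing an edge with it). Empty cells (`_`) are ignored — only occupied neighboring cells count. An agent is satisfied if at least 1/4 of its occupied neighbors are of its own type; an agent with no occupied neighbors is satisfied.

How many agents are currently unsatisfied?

(0,2)A 0/1 not
(1,0)A 2/2 satisfied
(1,1)A 2/3 satisfied
(1,2)B 1/3 satisfied
(2,0)A 3/3 satisfied
(2,1)A 2/4 satisfied
(2,2)B 2/3 satisfied
(2,3)B 2/2 satisfied
(3,0)A 1/3 satisfied
(3,1)B 0/2 not
(3,3)B 2/2 satisfied
(4,0)B 0/1 not
(4,2)B 1/1 satisfied
(4,3)B 2/2 satisfied
Unsatisfied: (0,2), (3,1), (4,0) — 3 in total.

3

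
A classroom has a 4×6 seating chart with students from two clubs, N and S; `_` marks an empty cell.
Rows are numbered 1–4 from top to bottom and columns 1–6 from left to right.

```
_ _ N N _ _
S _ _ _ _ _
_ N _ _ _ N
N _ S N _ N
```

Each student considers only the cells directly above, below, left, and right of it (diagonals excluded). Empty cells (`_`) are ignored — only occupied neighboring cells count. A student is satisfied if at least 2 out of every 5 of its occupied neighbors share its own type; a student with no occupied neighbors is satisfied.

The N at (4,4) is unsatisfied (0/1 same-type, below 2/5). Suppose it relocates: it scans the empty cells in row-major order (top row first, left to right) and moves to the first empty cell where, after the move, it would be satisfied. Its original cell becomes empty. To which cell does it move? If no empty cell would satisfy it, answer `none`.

Vacating (4,4). Empty cells in order:
  (1,1): 0/1 same-type → still unsatisfied.
  (1,2): 1/1 same-type → satisfied — stop here.

(1,2)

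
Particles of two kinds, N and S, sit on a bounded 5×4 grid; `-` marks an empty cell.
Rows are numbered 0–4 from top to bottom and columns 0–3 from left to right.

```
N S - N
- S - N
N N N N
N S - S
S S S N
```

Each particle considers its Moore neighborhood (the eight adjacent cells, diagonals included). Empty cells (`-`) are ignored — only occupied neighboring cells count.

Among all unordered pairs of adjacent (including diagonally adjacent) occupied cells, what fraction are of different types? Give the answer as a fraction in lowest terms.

1/2

Scan each occupied cell's neighbors to the right and below (and the two forward diagonals) so each pair is counted once.
From row 0: 2 unlike of 4 pairs (running 2/4).
From row 1: 3 unlike of 5 pairs (running 5/9).
From row 2: 5 unlike of 10 pairs (running 10/19).
From row 3: 4 unlike of 8 pairs (running 14/27).
From row 4: 1 unlike of 3 pairs (running 15/30).
Total adjacent occupied pairs: 30; unlike-type pairs: 15.
15/30 reduces to 1/2.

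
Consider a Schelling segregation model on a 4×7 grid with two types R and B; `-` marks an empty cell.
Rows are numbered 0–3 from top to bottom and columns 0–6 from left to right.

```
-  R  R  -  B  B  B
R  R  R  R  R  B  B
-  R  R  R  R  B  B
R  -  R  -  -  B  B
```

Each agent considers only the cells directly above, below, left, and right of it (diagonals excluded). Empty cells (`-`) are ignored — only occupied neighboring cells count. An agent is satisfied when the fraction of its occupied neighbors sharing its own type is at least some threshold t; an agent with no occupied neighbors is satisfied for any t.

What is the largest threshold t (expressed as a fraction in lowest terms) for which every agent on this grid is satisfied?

1/2

Row 0: (0,1)R 2/2 · (0,2)R 2/2 · (0,4)B 1/2 · (0,5)B 3/3 · (0,6)B 2/2
Row 1: (1,0)R 1/1 · (1,1)R 4/4 · (1,2)R 4/4 · (1,3)R 3/3 · (1,4)R 2/4 · (1,5)B 3/4 · (1,6)B 3/3
Row 2: (2,1)R 2/2 · (2,2)R 4/4 · (2,3)R 3/3 · (2,4)R 2/3 · (2,5)B 3/4 · (2,6)B 3/3
Row 3: (3,0)R — no occupied neighbors · (3,2)R 1/1 · (3,5)B 2/2 · (3,6)B 2/2
The smallest same-type fraction is 1/2 at (0,4), which reduces to 1/2. Any threshold above that leaves this agent unsatisfied.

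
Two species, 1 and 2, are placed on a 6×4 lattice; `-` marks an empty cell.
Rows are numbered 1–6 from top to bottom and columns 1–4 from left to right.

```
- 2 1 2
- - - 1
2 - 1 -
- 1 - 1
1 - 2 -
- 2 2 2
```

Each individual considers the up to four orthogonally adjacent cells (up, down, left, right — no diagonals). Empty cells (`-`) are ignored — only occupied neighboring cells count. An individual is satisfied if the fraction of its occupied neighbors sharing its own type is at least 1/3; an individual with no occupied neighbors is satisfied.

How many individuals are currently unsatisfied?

(1,2)2 0/1 ✗
(1,3)1 0/2 ✗
(1,4)2 0/2 ✗
(2,4)1 0/1 ✗
(3,1)2 0/0 ✓
(3,3)1 0/0 ✓
(4,2)1 0/0 ✓
(4,4)1 0/0 ✓
(5,1)1 0/0 ✓
(5,3)2 1/1 ✓
(6,2)2 1/1 ✓
(6,3)2 3/3 ✓
(6,4)2 1/1 ✓
Unsatisfied: (1,2), (1,3), (1,4), (2,4) — 4 in total.

4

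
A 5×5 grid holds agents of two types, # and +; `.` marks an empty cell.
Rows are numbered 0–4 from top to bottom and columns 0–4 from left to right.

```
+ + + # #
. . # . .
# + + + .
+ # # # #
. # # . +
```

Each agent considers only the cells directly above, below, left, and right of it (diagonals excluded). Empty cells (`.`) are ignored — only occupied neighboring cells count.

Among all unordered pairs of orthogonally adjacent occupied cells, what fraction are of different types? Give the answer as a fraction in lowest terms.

10/21

Scan each occupied cell's neighbors to the right and below so each pair is counted once.
From row 0: 2 unlike of 5 pairs (running 2/5).
From row 1: 1 unlike of 1 pairs (running 3/6).
From row 2: 5 unlike of 7 pairs (running 8/13).
From row 3: 2 unlike of 7 pairs (running 10/20).
From row 4: 0 unlike of 1 pairs (running 10/21).
Total adjacent occupied pairs: 21; unlike-type pairs: 10.
10/21 is already in lowest terms.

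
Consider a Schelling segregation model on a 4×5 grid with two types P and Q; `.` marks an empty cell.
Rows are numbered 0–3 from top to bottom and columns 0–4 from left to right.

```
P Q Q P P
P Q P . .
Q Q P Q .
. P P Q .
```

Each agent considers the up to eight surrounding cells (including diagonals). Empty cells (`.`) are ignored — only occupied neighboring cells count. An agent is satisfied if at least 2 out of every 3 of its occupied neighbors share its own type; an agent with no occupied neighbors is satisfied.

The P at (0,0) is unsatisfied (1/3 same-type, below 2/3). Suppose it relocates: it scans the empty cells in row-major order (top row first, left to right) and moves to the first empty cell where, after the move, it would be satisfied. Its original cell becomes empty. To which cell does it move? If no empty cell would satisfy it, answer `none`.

Vacating (0,0). Empty cells in order:
  (1,3): 4/6 same-type → satisfied — stop here.

(1,3)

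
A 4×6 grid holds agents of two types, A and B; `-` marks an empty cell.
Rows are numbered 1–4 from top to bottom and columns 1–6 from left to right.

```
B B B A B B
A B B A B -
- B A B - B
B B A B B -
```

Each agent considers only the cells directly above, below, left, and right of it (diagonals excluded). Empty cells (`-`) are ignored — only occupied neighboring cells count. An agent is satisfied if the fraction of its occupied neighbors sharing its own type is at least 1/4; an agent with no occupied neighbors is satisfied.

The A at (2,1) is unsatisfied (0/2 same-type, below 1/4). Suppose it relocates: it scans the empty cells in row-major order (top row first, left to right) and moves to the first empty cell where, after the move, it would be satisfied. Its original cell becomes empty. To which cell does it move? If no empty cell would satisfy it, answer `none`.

none

Vacating (2,1). Empty cells in order:
  (2,6): 0/3 same-type → still unsatisfied.
  (3,1): 0/2 same-type → still unsatisfied.
  (3,5): 0/4 same-type → still unsatisfied.
  (4,6): 0/2 same-type → still unsatisfied.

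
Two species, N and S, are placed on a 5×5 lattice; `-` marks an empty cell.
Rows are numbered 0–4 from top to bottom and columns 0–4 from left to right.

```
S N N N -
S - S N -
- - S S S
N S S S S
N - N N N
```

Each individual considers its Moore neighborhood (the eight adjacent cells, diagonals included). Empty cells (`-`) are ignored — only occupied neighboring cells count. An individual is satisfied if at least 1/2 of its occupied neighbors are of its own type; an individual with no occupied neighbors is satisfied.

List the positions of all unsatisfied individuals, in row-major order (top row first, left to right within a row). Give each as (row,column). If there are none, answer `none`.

Row 0: (0,0)S 1/2 ok · (0,1)N 1/4 unhappy · (0,2)N 3/4 ok · (0,3)N 2/3 ok
Row 1: (1,0)S 1/2 ok · (1,2)S 2/6 unhappy · (1,3)N 2/6 unhappy
Row 2: (2,2)S 5/6 ok · (2,3)S 6/7 ok · (2,4)S 3/4 ok
Row 3: (3,0)N 1/2 ok · (3,1)S 2/5 unhappy · (3,2)S 4/6 ok · (3,3)S 5/8 ok · (3,4)S 3/5 ok
Row 4: (4,0)N 1/2 ok · (4,2)N 1/4 unhappy · (4,3)N 2/5 unhappy · (4,4)N 1/3 unhappy

(0,1), (1,2), (1,3), (3,1), (4,2), (4,3), (4,4)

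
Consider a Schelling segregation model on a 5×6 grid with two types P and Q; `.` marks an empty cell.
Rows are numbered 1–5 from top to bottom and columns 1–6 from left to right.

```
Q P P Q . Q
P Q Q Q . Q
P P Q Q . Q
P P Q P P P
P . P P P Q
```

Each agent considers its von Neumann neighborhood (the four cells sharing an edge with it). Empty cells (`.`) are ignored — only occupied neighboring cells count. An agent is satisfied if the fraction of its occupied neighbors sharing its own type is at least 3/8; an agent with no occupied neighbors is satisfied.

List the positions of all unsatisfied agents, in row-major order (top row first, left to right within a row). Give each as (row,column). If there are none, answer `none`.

(1,1)Q 0/2 not
(1,2)P 1/3 not
(1,3)P 1/3 not
(1,4)Q 1/2 satisfied
(1,6)Q 1/1 satisfied
(2,1)P 1/3 not
(2,2)Q 1/4 not
(2,3)Q 3/4 satisfied
(2,4)Q 3/3 satisfied
(2,6)Q 2/2 satisfied
(3,1)P 3/3 satisfied
(3,2)P 2/4 satisfied
(3,3)Q 3/4 satisfied
(3,4)Q 2/3 satisfied
(3,6)Q 1/2 satisfied
(4,1)P 3/3 satisfied
(4,2)P 2/3 satisfied
(4,3)Q 1/4 not
(4,4)P 2/4 satisfied
(4,5)P 3/3 satisfied
(4,6)P 1/3 not
(5,1)P 1/1 satisfied
(5,3)P 1/2 satisfied
(5,4)P 3/3 satisfied
(5,5)P 2/3 satisfied
(5,6)Q 0/2 not

(1,1), (1,2), (1,3), (2,1), (2,2), (4,3), (4,6), (5,6)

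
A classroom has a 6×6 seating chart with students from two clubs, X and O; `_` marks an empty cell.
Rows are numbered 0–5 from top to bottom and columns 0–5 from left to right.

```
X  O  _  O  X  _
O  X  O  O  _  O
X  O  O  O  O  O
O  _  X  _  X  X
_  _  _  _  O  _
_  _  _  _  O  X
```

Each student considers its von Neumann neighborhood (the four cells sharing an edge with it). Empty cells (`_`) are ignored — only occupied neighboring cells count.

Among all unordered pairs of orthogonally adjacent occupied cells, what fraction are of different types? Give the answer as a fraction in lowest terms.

15/26

Scan each occupied cell's neighbors to the right and below so each pair is counted once.
Row 0: X(0,0)–O(0,1)≠ X(0,0)–O(1,0)≠ O(0,1)–X(1,1)≠ O(0,3)–X(0,4)≠ O(0,3)–O(1,3)=  → 4/5 unlike.
Row 1: O(1,0)–X(1,1)≠ O(1,0)–X(2,0)≠ X(1,1)–O(1,2)≠ X(1,1)–O(2,1)≠ O(1,2)–O(1,3)= O(1,2)–O(2,2)= O(1,3)–O(2,3)= O(1,5)–O(2,5)=  → 4/8 unlike.
Row 2: X(2,0)–O(2,1)≠ X(2,0)–O(3,0)≠ O(2,1)–O(2,2)= O(2,2)–O(2,3)= O(2,2)–X(3,2)≠ O(2,3)–O(2,4)= O(2,4)–O(2,5)= O(2,4)–X(3,4)≠ O(2,5)–X(3,5)≠  → 5/9 unlike.
Row 3: X(3,4)–X(3,5)= X(3,4)–O(4,4)≠  → 1/2 unlike.
Row 4: O(4,4)–O(5,4)=  → 0/1 unlike.
Row 5: O(5,4)–X(5,5)≠  → 1/1 unlike.
Total adjacent occupied pairs: 26; unlike-type pairs: 15.
15/26 is already in lowest terms.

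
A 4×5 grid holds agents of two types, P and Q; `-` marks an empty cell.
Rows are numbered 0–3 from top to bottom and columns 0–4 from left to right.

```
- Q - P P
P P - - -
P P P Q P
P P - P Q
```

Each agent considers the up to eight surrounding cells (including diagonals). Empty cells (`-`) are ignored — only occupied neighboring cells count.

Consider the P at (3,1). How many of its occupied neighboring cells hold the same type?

4

Occupied neighbors of (3,1): (2,0)=P, (2,1)=P, (2,2)=P, (3,0)=P.
Same type (P): 4 of 4.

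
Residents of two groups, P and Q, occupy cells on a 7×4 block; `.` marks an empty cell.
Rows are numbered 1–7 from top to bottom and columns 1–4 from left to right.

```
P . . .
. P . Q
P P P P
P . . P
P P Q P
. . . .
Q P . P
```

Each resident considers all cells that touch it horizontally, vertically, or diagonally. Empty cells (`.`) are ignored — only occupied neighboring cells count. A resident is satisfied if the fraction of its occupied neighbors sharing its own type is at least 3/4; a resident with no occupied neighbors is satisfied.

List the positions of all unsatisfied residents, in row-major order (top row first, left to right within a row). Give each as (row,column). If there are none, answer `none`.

(2,4), (3,4), (5,2), (5,3), (5,4), (7,1), (7,2)

Row 1: (1,1)P 1/1 ✓
Row 2: (2,2)P 4/4 ✓ · (2,4)Q 0/2 ✗
Row 3: (3,1)P 3/3 ✓ · (3,2)P 4/4 ✓ · (3,3)P 4/5 ✓ · (3,4)P 2/3 ✗
Row 4: (4,1)P 4/4 ✓ · (4,4)P 3/4 ✓
Row 5: (5,1)P 2/2 ✓ · (5,2)P 2/3 ✗ · (5,3)Q 0/3 ✗ · (5,4)P 1/2 ✗
Row 7: (7,1)Q 0/1 ✗ · (7,2)P 0/1 ✗ · (7,4)P 0/0 ✓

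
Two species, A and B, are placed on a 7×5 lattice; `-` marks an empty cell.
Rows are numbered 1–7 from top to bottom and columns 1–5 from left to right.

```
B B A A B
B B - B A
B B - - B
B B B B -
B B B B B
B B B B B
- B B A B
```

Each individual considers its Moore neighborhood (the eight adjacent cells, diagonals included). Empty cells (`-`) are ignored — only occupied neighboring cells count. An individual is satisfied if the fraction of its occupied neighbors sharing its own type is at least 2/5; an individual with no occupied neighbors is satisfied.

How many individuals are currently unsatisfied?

(1,1)B 3/3 ok
(1,2)B 3/4 ok
(1,3)A 1/4 unhappy
(1,4)A 2/4 ok
(1,5)B 1/3 unhappy
(2,1)B 5/5 ok
(2,2)B 5/6 ok
(2,4)B 2/5 ok
(2,5)A 1/4 unhappy
(3,1)B 5/5 ok
(3,2)B 6/6 ok
(3,5)B 2/3 ok
(4,1)B 5/5 ok
(4,2)B 7/7 ok
(4,3)B 6/6 ok
(4,4)B 5/5 ok
(5,1)B 5/5 ok
(5,2)B 8/8 ok
(5,3)B 8/8 ok
(5,4)B 7/7 ok
(5,5)B 4/4 ok
(6,1)B 4/4 ok
(6,2)B 7/7 ok
(6,3)B 7/8 ok
(6,4)B 7/8 ok
(6,5)B 4/5 ok
(7,2)B 4/4 ok
(7,3)B 4/5 ok
(7,4)A 0/5 unhappy
(7,5)B 2/3 ok
Unsatisfied: (1,3), (1,5), (2,5), (7,4) — 4 in total.

4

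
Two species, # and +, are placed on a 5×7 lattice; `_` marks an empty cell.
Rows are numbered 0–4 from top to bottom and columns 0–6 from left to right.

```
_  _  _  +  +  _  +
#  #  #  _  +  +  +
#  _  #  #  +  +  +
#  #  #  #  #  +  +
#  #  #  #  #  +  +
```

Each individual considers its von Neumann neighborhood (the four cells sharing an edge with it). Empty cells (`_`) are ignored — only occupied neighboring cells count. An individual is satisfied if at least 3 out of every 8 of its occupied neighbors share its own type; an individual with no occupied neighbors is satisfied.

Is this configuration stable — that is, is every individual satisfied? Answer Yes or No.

Yes

Row 0: (0,3)+ 1/1 ✓ · (0,4)+ 2/2 ✓ · (0,6)+ 1/1 ✓
Row 1: (1,0)# 2/2 ✓ · (1,1)# 2/2 ✓ · (1,2)# 2/2 ✓ · (1,4)+ 3/3 ✓ · (1,5)+ 3/3 ✓ · (1,6)+ 3/3 ✓
Row 2: (2,0)# 2/2 ✓ · (2,2)# 3/3 ✓ · (2,3)# 2/3 ✓ · (2,4)+ 2/4 ✓ · (2,5)+ 4/4 ✓ · (2,6)+ 3/3 ✓
Row 3: (3,0)# 3/3 ✓ · (3,1)# 3/3 ✓ · (3,2)# 4/4 ✓ · (3,3)# 4/4 ✓ · (3,4)# 2/4 ✓ · (3,5)+ 3/4 ✓ · (3,6)+ 3/3 ✓
Row 4: (4,0)# 2/2 ✓ · (4,1)# 3/3 ✓ · (4,2)# 3/3 ✓ · (4,3)# 3/3 ✓ · (4,4)# 2/3 ✓ · (4,5)+ 2/3 ✓ · (4,6)+ 2/2 ✓
All meet the threshold, so the configuration is stable.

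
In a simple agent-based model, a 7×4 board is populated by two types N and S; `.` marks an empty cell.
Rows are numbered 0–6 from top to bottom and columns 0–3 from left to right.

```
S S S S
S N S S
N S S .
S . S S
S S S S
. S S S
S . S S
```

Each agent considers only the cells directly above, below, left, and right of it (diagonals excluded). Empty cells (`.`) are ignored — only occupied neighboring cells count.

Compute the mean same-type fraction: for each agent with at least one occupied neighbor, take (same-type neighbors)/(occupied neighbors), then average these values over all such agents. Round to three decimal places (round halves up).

0.808

Row 0: (0,0)S 2/2 · (0,1)S 2/3 · (0,2)S 3/3 · (0,3)S 2/2
Row 1: (1,0)S 1/3 · (1,1)N 0/4 · (1,2)S 3/4 · (1,3)S 2/2
Row 2: (2,0)N 0/3 · (2,1)S 1/3 · (2,2)S 3/3
Row 3: (3,0)S 1/2 · (3,2)S 3/3 · (3,3)S 2/2
Row 4: (4,0)S 2/2 · (4,1)S 3/3 · (4,2)S 4/4 · (4,3)S 3/3
Row 5: (5,1)S 2/2 · (5,2)S 4/4 · (5,3)S 3/3
Row 6: (6,0)S — no occupied neighbors · (6,2)S 2/2 · (6,3)S 2/2
Sum over 23 agents: 2/2 + 2/3 + 3/3 + 2/2 + 1/3 + 0/4 + 3/4 + 2/2 + 0/3 + 1/3 + 3/3 + 1/2 + 3/3 + 2/2 + 2/2 + 3/3 + 4/4 + 3/3 + 2/2 + 4/4 + 3/3 + 2/2 + 2/2 = 223/12; mean = 223/12 ÷ 23 = 223/276 = 0.807971… → 0.808.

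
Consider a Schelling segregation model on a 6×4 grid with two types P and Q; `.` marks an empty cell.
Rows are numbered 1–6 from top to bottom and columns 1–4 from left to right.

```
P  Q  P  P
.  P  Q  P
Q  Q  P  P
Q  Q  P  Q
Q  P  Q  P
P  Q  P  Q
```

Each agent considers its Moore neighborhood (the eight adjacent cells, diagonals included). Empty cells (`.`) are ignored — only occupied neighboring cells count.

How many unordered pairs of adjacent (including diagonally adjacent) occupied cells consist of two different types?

Scan each occupied cell's neighbors to the right and below (and the two forward diagonals) so each pair is counted once.
From row 1: 5 unlike of 11 pairs (running 5/11).
From row 2: 6 unlike of 10 pairs (running 11/21).
From row 3: 5 unlike of 13 pairs (running 16/34).
From row 4: 6 unlike of 13 pairs (running 22/47).
From row 5: 7 unlike of 13 pairs (running 29/60).
From row 6: 3 unlike of 3 pairs (running 32/63).
Total adjacent occupied pairs: 63; unlike-type pairs: 32.

32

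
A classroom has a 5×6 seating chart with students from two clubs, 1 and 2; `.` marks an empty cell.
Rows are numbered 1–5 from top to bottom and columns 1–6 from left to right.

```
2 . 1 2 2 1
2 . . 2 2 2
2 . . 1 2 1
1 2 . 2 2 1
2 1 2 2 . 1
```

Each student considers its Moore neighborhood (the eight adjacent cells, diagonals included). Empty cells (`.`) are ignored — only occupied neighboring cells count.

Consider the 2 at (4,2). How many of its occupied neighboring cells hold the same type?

Occupied neighbors of (4,2): (3,1)=2, (4,1)=1, (5,1)=2, (5,2)=1, (5,3)=2.
Same type (2): 3 of 5.

3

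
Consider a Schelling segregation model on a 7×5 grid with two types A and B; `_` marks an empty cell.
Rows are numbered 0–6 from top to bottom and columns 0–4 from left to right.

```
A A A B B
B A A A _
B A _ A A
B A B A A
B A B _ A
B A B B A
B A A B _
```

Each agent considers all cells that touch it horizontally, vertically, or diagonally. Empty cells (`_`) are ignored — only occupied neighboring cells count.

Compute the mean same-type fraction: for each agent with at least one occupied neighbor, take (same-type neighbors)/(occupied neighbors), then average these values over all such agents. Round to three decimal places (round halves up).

Row 0: (0,0)A 2/3 · (0,1)A 4/5 · (0,2)A 4/5 · (0,3)B 1/4 · (0,4)B 1/2
Row 1: (1,0)B 1/5 · (1,1)A 5/7 · (1,2)A 6/7 · (1,3)A 4/6
Row 2: (2,0)B 2/5 · (2,1)A 3/7 · (2,3)A 5/6 · (2,4)A 4/4
Row 3: (3,0)B 2/5 · (3,1)A 2/7 · (3,2)B 1/6 · (3,3)A 4/6 · (3,4)A 4/4
Row 4: (4,0)B 2/5 · (4,1)A 2/8 · (4,2)B 3/7 · (4,4)A 3/4
Row 5: (5,0)B 2/5 · (5,1)A 3/8 · (5,2)B 3/7 · (5,3)B 3/6 · (5,4)A 1/3
Row 6: (6,0)B 1/3 · (6,1)A 2/5 · (6,2)A 2/5 · (6,3)B 2/4
Sum over 31 agents: 2/3 + 4/5 + 4/5 + 1/4 + 1/2 + 1/5 + 5/7 + 6/7 + 4/6 + 2/5 + 3/7 + 5/6 + 4/4 + 2/5 + 2/7 + 1/6 + 4/6 + 4/4 + 2/5 + 2/8 + 3/7 + 3/4 + 2/5 + 3/8 + 3/7 + 3/6 + 1/3 + 1/3 + 2/5 + 2/5 + 2/4 = 13553/840; mean = 13553/840 ÷ 31 = 13553/26040 = 0.520468… → 0.520.

0.520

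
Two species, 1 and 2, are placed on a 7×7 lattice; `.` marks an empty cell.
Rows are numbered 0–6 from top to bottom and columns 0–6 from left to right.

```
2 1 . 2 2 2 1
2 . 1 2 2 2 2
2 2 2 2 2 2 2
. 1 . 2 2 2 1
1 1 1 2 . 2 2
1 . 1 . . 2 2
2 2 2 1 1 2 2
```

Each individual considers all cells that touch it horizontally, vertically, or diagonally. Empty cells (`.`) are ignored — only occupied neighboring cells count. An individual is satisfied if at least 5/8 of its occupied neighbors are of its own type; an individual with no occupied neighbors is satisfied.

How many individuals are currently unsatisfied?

(0,0)2 1/2 unhappy
(0,1)1 1/3 unhappy
(0,3)2 3/4 ok
(0,4)2 5/5 ok
(0,5)2 4/5 ok
(0,6)1 0/3 unhappy
(1,0)2 3/4 ok
(1,2)1 1/6 unhappy
(1,3)2 6/7 ok
(1,4)2 8/8 ok
(1,5)2 7/8 ok
(1,6)2 4/5 ok
(2,0)2 2/3 ok
(2,1)2 3/5 unhappy
(2,2)2 4/6 ok
(2,3)2 6/7 ok
(2,4)2 8/8 ok
(2,5)2 7/8 ok
(2,6)2 4/5 ok
(3,1)1 3/6 unhappy
(3,3)2 5/6 ok
(3,4)2 7/7 ok
(3,5)2 6/7 ok
(3,6)1 0/5 unhappy
(4,0)1 3/3 ok
(4,1)1 5/5 ok
(4,2)1 3/5 unhappy
(4,3)2 2/4 unhappy
(4,5)2 5/6 ok
(4,6)2 4/5 ok
(5,0)1 2/4 unhappy
(5,2)1 3/6 unhappy
(5,5)2 5/6 ok
(5,6)2 5/5 ok
(6,0)2 1/2 unhappy
(6,1)2 2/4 unhappy
(6,2)2 1/3 unhappy
(6,3)1 2/3 ok
(6,4)1 1/3 unhappy
(6,5)2 3/4 ok
(6,6)2 3/3 ok
Unsatisfied: (0,0), (0,1), (0,6), (1,2), (2,1), (3,1), (3,6), (4,2), (4,3), (5,0), (5,2), (6,0), (6,1), (6,2), (6,4) — 15 in total.

15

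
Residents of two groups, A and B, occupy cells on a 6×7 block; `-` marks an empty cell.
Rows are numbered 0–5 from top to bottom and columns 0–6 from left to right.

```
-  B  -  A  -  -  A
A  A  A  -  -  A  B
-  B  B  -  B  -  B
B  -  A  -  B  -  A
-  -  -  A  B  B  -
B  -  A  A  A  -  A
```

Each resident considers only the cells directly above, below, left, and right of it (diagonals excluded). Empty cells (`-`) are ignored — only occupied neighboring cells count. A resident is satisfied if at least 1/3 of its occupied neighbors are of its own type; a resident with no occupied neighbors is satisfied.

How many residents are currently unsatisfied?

(0,1)B 0/1 unhappy
(0,3)A 0/0 ok
(0,6)A 0/1 unhappy
(1,0)A 1/1 ok
(1,1)A 2/4 ok
(1,2)A 1/2 ok
(1,5)A 0/1 unhappy
(1,6)B 1/3 ok
(2,1)B 1/2 ok
(2,2)B 1/3 ok
(2,4)B 1/1 ok
(2,6)B 1/2 ok
(3,0)B 0/0 ok
(3,2)A 0/1 unhappy
(3,4)B 2/2 ok
(3,6)A 0/1 unhappy
(4,3)A 1/2 ok
(4,4)B 2/4 ok
(4,5)B 1/1 ok
(5,0)B 0/0 ok
(5,2)A 1/1 ok
(5,3)A 3/3 ok
(5,4)A 1/2 ok
(5,6)A 0/0 ok
Unsatisfied: (0,1), (0,6), (1,5), (3,2), (3,6) — 5 in total.

5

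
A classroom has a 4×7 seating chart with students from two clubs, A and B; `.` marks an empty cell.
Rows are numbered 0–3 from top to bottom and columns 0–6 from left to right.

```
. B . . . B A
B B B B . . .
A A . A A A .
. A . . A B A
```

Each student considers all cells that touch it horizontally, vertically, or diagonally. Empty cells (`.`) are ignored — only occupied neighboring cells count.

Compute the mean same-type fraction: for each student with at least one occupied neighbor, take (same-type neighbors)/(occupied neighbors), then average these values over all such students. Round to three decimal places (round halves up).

0.502

Row 0: (0,1)B 3/3 · (0,5)B 0/1 · (0,6)A 0/1
Row 1: (1,0)B 2/4 · (1,1)B 3/5 · (1,2)B 3/5 · (1,3)B 1/3
Row 2: (2,0)A 2/4 · (2,1)A 2/5 · (2,3)A 2/4 · (2,4)A 3/5 · (2,5)A 3/4
Row 3: (3,1)A 2/2 · (3,4)A 3/4 · (3,5)B 0/4 · (3,6)A 1/2
Sum over 16 students: 3/3 + 0/1 + 0/1 + 2/4 + 3/5 + 3/5 + 1/3 + 2/4 + 2/5 + 2/4 + 3/5 + 3/4 + 2/2 + 3/4 + 0/4 + 1/2 = 241/30; mean = 241/30 ÷ 16 = 241/480 = 0.502083… → 0.502.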